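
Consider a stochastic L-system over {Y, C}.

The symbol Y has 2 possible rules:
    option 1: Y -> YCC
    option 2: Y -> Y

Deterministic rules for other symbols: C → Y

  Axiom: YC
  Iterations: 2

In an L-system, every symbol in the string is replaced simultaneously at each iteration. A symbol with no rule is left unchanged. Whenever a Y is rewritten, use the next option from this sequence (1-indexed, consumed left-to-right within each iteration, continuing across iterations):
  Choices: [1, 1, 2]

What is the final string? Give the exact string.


Answer: YCCYYY

Derivation:
Step 0: YC
Step 1: YCCY  (used choices [1])
Step 2: YCCYYY  (used choices [1, 2])


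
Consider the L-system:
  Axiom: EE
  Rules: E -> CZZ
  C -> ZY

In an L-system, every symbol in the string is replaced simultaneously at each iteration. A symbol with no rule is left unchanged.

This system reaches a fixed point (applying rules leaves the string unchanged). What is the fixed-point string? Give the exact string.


Answer: ZYZZZYZZ

Derivation:
Step 0: EE
Step 1: CZZCZZ
Step 2: ZYZZZYZZ
Step 3: ZYZZZYZZ  (unchanged — fixed point at step 2)


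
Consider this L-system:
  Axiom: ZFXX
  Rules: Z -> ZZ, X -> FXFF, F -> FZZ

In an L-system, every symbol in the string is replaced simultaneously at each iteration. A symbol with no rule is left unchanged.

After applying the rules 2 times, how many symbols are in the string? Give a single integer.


Step 0: length = 4
Step 1: length = 13
Step 2: length = 37

Answer: 37


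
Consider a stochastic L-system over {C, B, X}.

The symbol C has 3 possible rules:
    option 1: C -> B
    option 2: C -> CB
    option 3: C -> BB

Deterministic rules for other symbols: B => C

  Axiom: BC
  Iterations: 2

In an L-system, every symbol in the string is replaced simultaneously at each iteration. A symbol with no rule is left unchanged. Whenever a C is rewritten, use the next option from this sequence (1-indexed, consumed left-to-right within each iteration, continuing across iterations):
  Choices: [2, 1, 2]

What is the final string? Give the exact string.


Step 0: BC
Step 1: CCB  (used choices [2])
Step 2: BCBC  (used choices [1, 2])

Answer: BCBC


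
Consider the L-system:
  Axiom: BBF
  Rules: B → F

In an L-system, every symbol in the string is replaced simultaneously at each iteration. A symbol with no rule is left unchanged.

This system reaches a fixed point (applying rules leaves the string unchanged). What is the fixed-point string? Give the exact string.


Step 0: BBF
Step 1: FFF
Step 2: FFF  (unchanged — fixed point at step 1)

Answer: FFF


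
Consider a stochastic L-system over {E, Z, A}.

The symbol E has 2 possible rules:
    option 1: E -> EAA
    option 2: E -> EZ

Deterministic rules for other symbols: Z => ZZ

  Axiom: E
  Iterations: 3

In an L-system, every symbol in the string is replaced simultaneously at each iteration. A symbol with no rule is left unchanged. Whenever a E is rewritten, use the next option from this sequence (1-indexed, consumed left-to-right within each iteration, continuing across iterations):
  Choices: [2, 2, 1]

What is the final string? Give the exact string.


Answer: EAAZZZZZZ

Derivation:
Step 0: E
Step 1: EZ  (used choices [2])
Step 2: EZZZ  (used choices [2])
Step 3: EAAZZZZZZ  (used choices [1])


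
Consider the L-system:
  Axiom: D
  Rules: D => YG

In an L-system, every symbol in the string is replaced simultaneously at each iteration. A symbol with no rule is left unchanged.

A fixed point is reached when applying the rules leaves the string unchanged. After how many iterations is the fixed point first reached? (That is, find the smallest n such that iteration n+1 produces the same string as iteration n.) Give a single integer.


Answer: 1

Derivation:
Step 0: D
Step 1: YG
Step 2: YG  (unchanged — fixed point at step 1)


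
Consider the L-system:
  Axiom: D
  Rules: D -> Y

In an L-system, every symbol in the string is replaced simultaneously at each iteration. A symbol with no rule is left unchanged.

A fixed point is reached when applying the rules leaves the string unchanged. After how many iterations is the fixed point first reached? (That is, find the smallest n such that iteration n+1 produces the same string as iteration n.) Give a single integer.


Step 0: D
Step 1: Y
Step 2: Y  (unchanged — fixed point at step 1)

Answer: 1


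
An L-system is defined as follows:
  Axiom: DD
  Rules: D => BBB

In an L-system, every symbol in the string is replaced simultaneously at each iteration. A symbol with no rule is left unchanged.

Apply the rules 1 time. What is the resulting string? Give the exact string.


Step 0: DD
Step 1: BBBBBB

Answer: BBBBBB


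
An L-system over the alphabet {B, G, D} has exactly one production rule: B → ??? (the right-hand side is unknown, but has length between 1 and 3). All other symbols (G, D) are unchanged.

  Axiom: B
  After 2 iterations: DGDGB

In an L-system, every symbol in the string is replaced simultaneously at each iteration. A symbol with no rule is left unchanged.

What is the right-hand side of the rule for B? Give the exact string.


Trying B → DGB:
  Step 0: B
  Step 1: DGB
  Step 2: DGDGB
Matches the given result.

Answer: DGB


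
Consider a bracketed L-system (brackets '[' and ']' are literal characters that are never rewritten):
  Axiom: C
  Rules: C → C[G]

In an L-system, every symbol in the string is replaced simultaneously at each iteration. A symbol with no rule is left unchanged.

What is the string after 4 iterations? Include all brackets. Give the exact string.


Step 0: C
Step 1: C[G]
Step 2: C[G][G]
Step 3: C[G][G][G]
Step 4: C[G][G][G][G]

Answer: C[G][G][G][G]


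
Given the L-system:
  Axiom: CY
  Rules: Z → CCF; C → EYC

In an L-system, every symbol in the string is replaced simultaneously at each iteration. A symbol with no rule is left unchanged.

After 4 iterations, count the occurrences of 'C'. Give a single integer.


Answer: 1

Derivation:
Step 0: CY  (1 'C')
Step 1: EYCY  (1 'C')
Step 2: EYEYCY  (1 'C')
Step 3: EYEYEYCY  (1 'C')
Step 4: EYEYEYEYCY  (1 'C')


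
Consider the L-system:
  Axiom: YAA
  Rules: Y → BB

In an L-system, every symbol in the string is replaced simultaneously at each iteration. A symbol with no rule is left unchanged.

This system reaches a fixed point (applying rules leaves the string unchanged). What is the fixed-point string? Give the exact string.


Step 0: YAA
Step 1: BBAA
Step 2: BBAA  (unchanged — fixed point at step 1)

Answer: BBAA


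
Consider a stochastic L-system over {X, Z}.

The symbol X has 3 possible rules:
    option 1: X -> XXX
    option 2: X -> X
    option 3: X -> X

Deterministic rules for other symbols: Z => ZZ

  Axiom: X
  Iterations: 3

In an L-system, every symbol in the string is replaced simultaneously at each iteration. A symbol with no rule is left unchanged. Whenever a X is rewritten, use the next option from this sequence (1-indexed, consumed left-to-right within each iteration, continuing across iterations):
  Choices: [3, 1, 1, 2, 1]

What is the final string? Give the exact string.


Step 0: X
Step 1: X  (used choices [3])
Step 2: XXX  (used choices [1])
Step 3: XXXXXXX  (used choices [1, 2, 1])

Answer: XXXXXXX


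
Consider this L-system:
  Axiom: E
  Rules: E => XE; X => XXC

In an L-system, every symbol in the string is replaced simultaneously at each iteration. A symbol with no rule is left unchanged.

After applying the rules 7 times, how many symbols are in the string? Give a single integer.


Step 0: length = 1
Step 1: length = 2
Step 2: length = 5
Step 3: length = 12
Step 4: length = 27
Step 5: length = 58
Step 6: length = 121
Step 7: length = 248

Answer: 248


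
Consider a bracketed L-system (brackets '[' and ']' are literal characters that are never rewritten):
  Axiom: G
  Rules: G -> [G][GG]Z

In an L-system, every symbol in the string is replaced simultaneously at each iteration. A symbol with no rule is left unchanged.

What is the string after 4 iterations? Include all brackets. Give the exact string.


Answer: [[[[G][GG]Z][[G][GG]Z[G][GG]Z]Z][[[G][GG]Z][[G][GG]Z[G][GG]Z]Z[[G][GG]Z][[G][GG]Z[G][GG]Z]Z]Z][[[[G][GG]Z][[G][GG]Z[G][GG]Z]Z][[[G][GG]Z][[G][GG]Z[G][GG]Z]Z[[G][GG]Z][[G][GG]Z[G][GG]Z]Z]Z[[[G][GG]Z][[G][GG]Z[G][GG]Z]Z][[[G][GG]Z][[G][GG]Z[G][GG]Z]Z[[G][GG]Z][[G][GG]Z[G][GG]Z]Z]Z]Z

Derivation:
Step 0: G
Step 1: [G][GG]Z
Step 2: [[G][GG]Z][[G][GG]Z[G][GG]Z]Z
Step 3: [[[G][GG]Z][[G][GG]Z[G][GG]Z]Z][[[G][GG]Z][[G][GG]Z[G][GG]Z]Z[[G][GG]Z][[G][GG]Z[G][GG]Z]Z]Z
Step 4: [[[[G][GG]Z][[G][GG]Z[G][GG]Z]Z][[[G][GG]Z][[G][GG]Z[G][GG]Z]Z[[G][GG]Z][[G][GG]Z[G][GG]Z]Z]Z][[[[G][GG]Z][[G][GG]Z[G][GG]Z]Z][[[G][GG]Z][[G][GG]Z[G][GG]Z]Z[[G][GG]Z][[G][GG]Z[G][GG]Z]Z]Z[[[G][GG]Z][[G][GG]Z[G][GG]Z]Z][[[G][GG]Z][[G][GG]Z[G][GG]Z]Z[[G][GG]Z][[G][GG]Z[G][GG]Z]Z]Z]Z


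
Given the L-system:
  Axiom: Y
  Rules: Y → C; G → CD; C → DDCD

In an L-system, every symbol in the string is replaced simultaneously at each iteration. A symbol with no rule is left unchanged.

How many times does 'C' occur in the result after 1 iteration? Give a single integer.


Step 0: Y  (0 'C')
Step 1: C  (1 'C')

Answer: 1


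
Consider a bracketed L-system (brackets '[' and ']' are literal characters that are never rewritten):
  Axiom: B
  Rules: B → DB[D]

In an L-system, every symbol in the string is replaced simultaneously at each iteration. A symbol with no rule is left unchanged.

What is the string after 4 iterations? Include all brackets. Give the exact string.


Answer: DDDDB[D][D][D][D]

Derivation:
Step 0: B
Step 1: DB[D]
Step 2: DDB[D][D]
Step 3: DDDB[D][D][D]
Step 4: DDDDB[D][D][D][D]


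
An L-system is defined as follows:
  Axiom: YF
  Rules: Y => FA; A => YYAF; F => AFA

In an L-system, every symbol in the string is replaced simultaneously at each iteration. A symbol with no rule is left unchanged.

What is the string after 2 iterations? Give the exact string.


Answer: AFAYYAFYYAFAFAYYAF

Derivation:
Step 0: YF
Step 1: FAAFA
Step 2: AFAYYAFYYAFAFAYYAF


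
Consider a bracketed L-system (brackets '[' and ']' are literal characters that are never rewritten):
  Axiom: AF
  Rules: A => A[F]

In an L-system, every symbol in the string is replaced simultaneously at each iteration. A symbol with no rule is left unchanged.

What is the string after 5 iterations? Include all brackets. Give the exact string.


Answer: A[F][F][F][F][F]F

Derivation:
Step 0: AF
Step 1: A[F]F
Step 2: A[F][F]F
Step 3: A[F][F][F]F
Step 4: A[F][F][F][F]F
Step 5: A[F][F][F][F][F]F


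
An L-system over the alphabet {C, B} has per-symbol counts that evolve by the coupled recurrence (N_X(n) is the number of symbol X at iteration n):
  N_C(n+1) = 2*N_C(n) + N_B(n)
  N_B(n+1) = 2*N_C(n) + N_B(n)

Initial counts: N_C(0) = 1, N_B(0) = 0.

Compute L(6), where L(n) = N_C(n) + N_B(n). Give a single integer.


Step 0: N_C=1, N_B=0, L=1
Step 1: N_C=2, N_B=2, L=4
Step 2: N_C=6, N_B=6, L=12
Step 3: N_C=18, N_B=18, L=36
Step 4: N_C=54, N_B=54, L=108
Step 5: N_C=162, N_B=162, L=324
Step 6: N_C=486, N_B=486, L=972

Answer: 972


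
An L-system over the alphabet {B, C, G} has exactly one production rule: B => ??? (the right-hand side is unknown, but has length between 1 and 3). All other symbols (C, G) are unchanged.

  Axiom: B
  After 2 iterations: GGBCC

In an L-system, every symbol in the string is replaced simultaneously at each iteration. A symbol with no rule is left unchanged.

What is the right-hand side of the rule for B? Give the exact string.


Answer: GBC

Derivation:
Trying B => GBC:
  Step 0: B
  Step 1: GBC
  Step 2: GGBCC
Matches the given result.


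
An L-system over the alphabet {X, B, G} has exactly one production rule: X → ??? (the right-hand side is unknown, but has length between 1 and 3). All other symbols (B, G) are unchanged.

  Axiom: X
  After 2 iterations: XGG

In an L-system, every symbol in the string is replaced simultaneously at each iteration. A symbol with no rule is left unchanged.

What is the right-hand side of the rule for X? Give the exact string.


Answer: XG

Derivation:
Trying X → XG:
  Step 0: X
  Step 1: XG
  Step 2: XGG
Matches the given result.


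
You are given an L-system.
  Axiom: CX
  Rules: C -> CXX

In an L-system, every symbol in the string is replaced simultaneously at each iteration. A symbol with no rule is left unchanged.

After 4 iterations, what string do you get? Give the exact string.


Answer: CXXXXXXXXX

Derivation:
Step 0: CX
Step 1: CXXX
Step 2: CXXXXX
Step 3: CXXXXXXX
Step 4: CXXXXXXXXX


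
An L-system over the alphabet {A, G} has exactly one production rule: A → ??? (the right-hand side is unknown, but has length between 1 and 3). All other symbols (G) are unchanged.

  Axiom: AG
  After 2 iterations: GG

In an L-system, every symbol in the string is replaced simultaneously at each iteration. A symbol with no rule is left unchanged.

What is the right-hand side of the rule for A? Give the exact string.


Trying A → G:
  Step 0: AG
  Step 1: GG
  Step 2: GG
Matches the given result.

Answer: G


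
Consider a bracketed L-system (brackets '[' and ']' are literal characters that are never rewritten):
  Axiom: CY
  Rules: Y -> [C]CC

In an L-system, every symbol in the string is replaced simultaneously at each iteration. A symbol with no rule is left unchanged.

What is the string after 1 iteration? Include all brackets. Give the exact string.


Answer: C[C]CC

Derivation:
Step 0: CY
Step 1: C[C]CC


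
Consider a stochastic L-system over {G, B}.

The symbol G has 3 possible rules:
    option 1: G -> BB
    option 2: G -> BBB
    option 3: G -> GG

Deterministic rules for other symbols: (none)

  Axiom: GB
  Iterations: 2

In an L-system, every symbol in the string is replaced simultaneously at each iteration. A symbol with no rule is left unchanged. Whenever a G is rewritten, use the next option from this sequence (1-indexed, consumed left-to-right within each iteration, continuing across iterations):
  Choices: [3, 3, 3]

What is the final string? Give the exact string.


Step 0: GB
Step 1: GGB  (used choices [3])
Step 2: GGGGB  (used choices [3, 3])

Answer: GGGGB


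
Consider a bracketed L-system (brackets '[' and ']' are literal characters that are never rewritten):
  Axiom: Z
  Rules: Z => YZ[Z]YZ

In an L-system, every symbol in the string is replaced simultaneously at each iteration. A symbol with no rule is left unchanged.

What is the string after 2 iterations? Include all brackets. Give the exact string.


Step 0: Z
Step 1: YZ[Z]YZ
Step 2: YYZ[Z]YZ[YZ[Z]YZ]YYZ[Z]YZ

Answer: YYZ[Z]YZ[YZ[Z]YZ]YYZ[Z]YZ


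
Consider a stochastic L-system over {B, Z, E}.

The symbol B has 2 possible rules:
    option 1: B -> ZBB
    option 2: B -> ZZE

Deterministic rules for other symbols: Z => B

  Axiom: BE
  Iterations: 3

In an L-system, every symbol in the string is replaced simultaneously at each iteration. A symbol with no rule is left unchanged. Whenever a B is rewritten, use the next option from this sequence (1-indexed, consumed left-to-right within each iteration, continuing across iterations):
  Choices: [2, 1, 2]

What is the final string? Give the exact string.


Answer: ZBBZZEEE

Derivation:
Step 0: BE
Step 1: ZZEE  (used choices [2])
Step 2: BBEE  (used choices [])
Step 3: ZBBZZEEE  (used choices [1, 2])


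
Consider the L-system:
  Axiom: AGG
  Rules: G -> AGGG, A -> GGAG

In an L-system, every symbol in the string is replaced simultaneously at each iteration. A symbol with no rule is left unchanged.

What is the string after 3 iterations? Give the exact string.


Step 0: AGG
Step 1: GGAGAGGGAGGG
Step 2: AGGGAGGGGGAGAGGGGGAGAGGGAGGGAGGGGGAGAGGGAGGGAGGG
Step 3: GGAGAGGGAGGGAGGGGGAGAGGGAGGGAGGGAGGGAGGGGGAGAGGGGGAGAGGGAGGGAGGGAGGGAGGGGGAGAGGGGGAGAGGGAGGGAGGGGGAGAGGGAGGGAGGGGGAGAGGGAGGGAGGGAGGGAGGGGGAGAGGGGGAGAGGGAGGGAGGGGGAGAGGGAGGGAGGGGGAGAGGGAGGGAGGG

Answer: GGAGAGGGAGGGAGGGGGAGAGGGAGGGAGGGAGGGAGGGGGAGAGGGGGAGAGGGAGGGAGGGAGGGAGGGGGAGAGGGGGAGAGGGAGGGAGGGGGAGAGGGAGGGAGGGGGAGAGGGAGGGAGGGAGGGAGGGGGAGAGGGGGAGAGGGAGGGAGGGGGAGAGGGAGGGAGGGGGAGAGGGAGGGAGGG


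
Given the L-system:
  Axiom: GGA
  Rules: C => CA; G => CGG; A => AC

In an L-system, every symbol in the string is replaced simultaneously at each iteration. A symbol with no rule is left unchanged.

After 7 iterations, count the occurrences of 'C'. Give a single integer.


Answer: 576

Derivation:
Final string: CAACACCAACCACAACACCACAACCAACACCAACCACAACCAACACCACAACACCAACCACAACCAACACCAACCACAACACCACAACCAACACCACAACACCAACCACAACCAACACCACAACCACGGCGGCACGGCGGCAACCACGGCGGCACGGCGGCAACACCACAACCACGGCGGCACGGCGGCAACCACGGCGGCACGGCGGCAACACCAACCACAACCAACACCACAACCACGGCGGCACGGCGGCAACCACGGCGGCACGGCGGCAACACCACAACCACGGCGGCACGGCGGCAACCACGGCGGCACGGCGGCAACACCAACCACAACACCACAACCAACACCACAACACCAACCACAACCAACACCACAACCACGGCGGCACGGCGGCAACCACGGCGGCACGGCGGCAACACCACAACCACGGCGGCACGGCGGCAACCACGGCGGCACGGCGGCAACACCAACCACAACCAACACCACAACCACGGCGGCACGGCGGCAACCACGGCGGCACGGCGGCAACACCACAACCACGGCGGCACGGCGGCAACCACGGCGGCACGGCGGCAACACCAACCACAACACCACAACCAACACCAACCACAACCAACACCACAACACCAACCACAACCAACACCAACCACAACACCACAACCAACACCACAACACCAACCACAACCAACACCACAACCACGGCGGCACGGCGGCAACCACGGCGGCACGGCGGCAACACCACAACCACGGCGGCACGGCGGCAACCACGGCGGCACGGCGGCAACACCAACCACAACCAACACCACAACCACGGCGGCACGGCGGCAACCACGGCGGCACGGCGGCAACACCACAACCACGGCGGCACGGCGGCAACCACGGCGGCACGGCGGCAACACCAACCACAACACCACAACCAACACCACAACACCAACCACAACCAACACCACAACCACGGCGGCACGGCGGCAACCACGGCGGCACGGCGGCAACACCACAACCACGGCGGCACGGCGGCAACCACGGCGGCACGGCGGCAACACCAACCACAACCAACACCACAACCACGGCGGCACGGCGGCAACCACGGCGGCACGGCGGCAACACCACAACCACGGCGGCACGGCGGCAACCACGGCGGCACGGCGGACCACAACCAACACCACAACACCAACCACAACCAACACCAACCACAACACCACAACCAACACCACAACACCAACCACAACACCACAACCAACACCAACCACAACCAACACCACAACACCAACCACAAC
Count of 'C': 576


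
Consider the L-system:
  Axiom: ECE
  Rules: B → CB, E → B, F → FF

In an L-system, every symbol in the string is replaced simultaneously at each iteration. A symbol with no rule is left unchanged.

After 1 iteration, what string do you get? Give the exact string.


Step 0: ECE
Step 1: BCB

Answer: BCB


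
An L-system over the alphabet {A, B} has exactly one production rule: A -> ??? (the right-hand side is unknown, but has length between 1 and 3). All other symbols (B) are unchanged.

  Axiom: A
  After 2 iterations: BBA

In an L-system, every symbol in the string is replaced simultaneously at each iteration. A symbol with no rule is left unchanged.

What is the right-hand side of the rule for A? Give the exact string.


Answer: BA

Derivation:
Trying A -> BA:
  Step 0: A
  Step 1: BA
  Step 2: BBA
Matches the given result.


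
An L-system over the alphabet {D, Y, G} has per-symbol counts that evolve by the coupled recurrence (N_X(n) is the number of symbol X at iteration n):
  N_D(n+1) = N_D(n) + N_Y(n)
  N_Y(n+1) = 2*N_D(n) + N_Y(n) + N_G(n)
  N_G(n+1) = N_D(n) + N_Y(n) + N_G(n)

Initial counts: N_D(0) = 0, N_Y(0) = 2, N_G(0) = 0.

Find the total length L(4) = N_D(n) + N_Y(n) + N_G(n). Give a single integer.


Step 0: N_D=0, N_Y=2, N_G=0, L=2
Step 1: N_D=2, N_Y=2, N_G=2, L=6
Step 2: N_D=4, N_Y=8, N_G=6, L=18
Step 3: N_D=12, N_Y=22, N_G=18, L=52
Step 4: N_D=34, N_Y=64, N_G=52, L=150

Answer: 150


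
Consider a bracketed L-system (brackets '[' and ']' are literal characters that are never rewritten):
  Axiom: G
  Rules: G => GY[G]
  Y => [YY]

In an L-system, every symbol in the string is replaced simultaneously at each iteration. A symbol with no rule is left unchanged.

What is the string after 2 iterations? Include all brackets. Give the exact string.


Step 0: G
Step 1: GY[G]
Step 2: GY[G][YY][GY[G]]

Answer: GY[G][YY][GY[G]]


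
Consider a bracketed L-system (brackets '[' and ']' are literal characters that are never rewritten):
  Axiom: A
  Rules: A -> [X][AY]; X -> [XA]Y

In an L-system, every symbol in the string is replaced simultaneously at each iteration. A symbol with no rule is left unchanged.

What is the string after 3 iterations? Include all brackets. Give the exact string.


Answer: [[[XA]Y[X][AY]]Y][[[XA]Y][[X][AY]Y]Y]

Derivation:
Step 0: A
Step 1: [X][AY]
Step 2: [[XA]Y][[X][AY]Y]
Step 3: [[[XA]Y[X][AY]]Y][[[XA]Y][[X][AY]Y]Y]


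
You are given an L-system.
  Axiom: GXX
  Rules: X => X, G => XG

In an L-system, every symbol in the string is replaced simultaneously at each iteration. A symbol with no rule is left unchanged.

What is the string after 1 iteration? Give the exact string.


Step 0: GXX
Step 1: XGXX

Answer: XGXX


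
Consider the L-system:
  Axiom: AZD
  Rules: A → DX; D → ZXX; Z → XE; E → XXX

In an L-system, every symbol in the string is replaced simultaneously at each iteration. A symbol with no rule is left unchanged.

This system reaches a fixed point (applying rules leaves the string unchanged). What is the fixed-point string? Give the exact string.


Step 0: AZD
Step 1: DXXEZXX
Step 2: ZXXXXXXXXEXX
Step 3: XEXXXXXXXXXXXXX
Step 4: XXXXXXXXXXXXXXXXX
Step 5: XXXXXXXXXXXXXXXXX  (unchanged — fixed point at step 4)

Answer: XXXXXXXXXXXXXXXXX


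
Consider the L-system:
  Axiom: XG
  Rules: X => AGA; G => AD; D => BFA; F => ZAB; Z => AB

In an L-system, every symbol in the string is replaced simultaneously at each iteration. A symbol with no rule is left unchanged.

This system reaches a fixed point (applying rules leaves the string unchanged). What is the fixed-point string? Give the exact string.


Step 0: XG
Step 1: AGAAD
Step 2: AADAABFA
Step 3: AABFAAABZABA
Step 4: AABZABAAABABABA
Step 5: AABABABAAABABABA
Step 6: AABABABAAABABABA  (unchanged — fixed point at step 5)

Answer: AABABABAAABABABA


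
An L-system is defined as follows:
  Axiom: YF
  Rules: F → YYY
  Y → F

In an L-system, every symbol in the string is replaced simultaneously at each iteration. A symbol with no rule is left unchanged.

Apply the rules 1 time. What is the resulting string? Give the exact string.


Answer: FYYY

Derivation:
Step 0: YF
Step 1: FYYY


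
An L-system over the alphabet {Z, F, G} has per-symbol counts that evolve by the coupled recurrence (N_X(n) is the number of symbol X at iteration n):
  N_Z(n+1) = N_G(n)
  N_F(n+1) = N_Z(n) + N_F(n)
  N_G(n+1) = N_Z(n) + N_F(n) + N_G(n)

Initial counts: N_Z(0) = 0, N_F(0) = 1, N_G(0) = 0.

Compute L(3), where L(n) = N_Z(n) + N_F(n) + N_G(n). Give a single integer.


Answer: 8

Derivation:
Step 0: N_Z=0, N_F=1, N_G=0, L=1
Step 1: N_Z=0, N_F=1, N_G=1, L=2
Step 2: N_Z=1, N_F=1, N_G=2, L=4
Step 3: N_Z=2, N_F=2, N_G=4, L=8


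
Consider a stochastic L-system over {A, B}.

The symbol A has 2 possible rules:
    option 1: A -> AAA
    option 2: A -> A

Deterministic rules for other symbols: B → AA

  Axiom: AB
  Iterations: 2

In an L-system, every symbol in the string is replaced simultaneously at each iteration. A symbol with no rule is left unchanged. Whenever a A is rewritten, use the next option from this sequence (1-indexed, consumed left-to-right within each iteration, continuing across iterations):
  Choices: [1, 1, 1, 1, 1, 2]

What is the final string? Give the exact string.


Step 0: AB
Step 1: AAAAA  (used choices [1])
Step 2: AAAAAAAAAAAAA  (used choices [1, 1, 1, 1, 2])

Answer: AAAAAAAAAAAAA


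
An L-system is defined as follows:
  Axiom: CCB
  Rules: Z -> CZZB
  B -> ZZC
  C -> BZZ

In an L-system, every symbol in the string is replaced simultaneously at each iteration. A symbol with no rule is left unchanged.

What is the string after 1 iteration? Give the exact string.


Step 0: CCB
Step 1: BZZBZZZZC

Answer: BZZBZZZZC


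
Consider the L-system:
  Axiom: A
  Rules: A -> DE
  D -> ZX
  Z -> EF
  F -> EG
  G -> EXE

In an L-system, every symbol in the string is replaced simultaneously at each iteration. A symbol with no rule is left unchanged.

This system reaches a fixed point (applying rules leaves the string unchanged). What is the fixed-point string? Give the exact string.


Step 0: A
Step 1: DE
Step 2: ZXE
Step 3: EFXE
Step 4: EEGXE
Step 5: EEEXEXE
Step 6: EEEXEXE  (unchanged — fixed point at step 5)

Answer: EEEXEXE


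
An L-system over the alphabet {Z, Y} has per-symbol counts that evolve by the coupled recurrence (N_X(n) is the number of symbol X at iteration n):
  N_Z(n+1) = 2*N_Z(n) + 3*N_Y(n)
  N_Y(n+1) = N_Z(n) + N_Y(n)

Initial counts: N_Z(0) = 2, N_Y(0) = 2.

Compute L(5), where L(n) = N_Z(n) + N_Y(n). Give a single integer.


Step 0: N_Z=2, N_Y=2, L=4
Step 1: N_Z=10, N_Y=4, L=14
Step 2: N_Z=32, N_Y=14, L=46
Step 3: N_Z=106, N_Y=46, L=152
Step 4: N_Z=350, N_Y=152, L=502
Step 5: N_Z=1156, N_Y=502, L=1658

Answer: 1658


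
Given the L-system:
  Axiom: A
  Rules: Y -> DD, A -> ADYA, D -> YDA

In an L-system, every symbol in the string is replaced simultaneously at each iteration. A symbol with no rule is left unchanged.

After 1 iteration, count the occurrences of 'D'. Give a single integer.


Step 0: A  (0 'D')
Step 1: ADYA  (1 'D')

Answer: 1


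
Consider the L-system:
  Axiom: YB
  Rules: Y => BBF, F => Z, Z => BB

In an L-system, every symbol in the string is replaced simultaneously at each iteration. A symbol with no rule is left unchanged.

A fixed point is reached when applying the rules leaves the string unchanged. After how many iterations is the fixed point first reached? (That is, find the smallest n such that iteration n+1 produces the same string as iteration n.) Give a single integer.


Step 0: YB
Step 1: BBFB
Step 2: BBZB
Step 3: BBBBB
Step 4: BBBBB  (unchanged — fixed point at step 3)

Answer: 3


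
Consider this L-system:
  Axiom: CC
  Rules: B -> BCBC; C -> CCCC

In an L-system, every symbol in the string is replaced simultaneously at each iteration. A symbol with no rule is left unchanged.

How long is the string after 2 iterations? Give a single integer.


Step 0: length = 2
Step 1: length = 8
Step 2: length = 32

Answer: 32


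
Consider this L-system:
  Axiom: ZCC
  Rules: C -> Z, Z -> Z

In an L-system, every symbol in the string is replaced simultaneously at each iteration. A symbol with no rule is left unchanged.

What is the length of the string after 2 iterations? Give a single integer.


Step 0: length = 3
Step 1: length = 3
Step 2: length = 3

Answer: 3


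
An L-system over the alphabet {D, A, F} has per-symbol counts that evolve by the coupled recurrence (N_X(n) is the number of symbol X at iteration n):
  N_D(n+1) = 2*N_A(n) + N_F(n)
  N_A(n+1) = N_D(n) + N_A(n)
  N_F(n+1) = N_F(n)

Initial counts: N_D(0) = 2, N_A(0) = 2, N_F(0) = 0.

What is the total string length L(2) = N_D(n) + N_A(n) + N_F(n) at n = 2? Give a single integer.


Step 0: N_D=2, N_A=2, N_F=0, L=4
Step 1: N_D=4, N_A=4, N_F=0, L=8
Step 2: N_D=8, N_A=8, N_F=0, L=16

Answer: 16


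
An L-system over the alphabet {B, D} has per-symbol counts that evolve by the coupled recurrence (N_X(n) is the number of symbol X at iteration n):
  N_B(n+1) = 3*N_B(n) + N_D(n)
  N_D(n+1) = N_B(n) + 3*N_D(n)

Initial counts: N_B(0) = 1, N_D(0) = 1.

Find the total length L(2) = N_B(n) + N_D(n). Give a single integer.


Answer: 32

Derivation:
Step 0: N_B=1, N_D=1, L=2
Step 1: N_B=4, N_D=4, L=8
Step 2: N_B=16, N_D=16, L=32


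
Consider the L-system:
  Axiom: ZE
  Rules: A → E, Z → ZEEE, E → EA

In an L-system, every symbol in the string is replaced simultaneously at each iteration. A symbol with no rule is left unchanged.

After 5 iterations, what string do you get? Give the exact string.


Step 0: ZE
Step 1: ZEEEEA
Step 2: ZEEEEAEAEAEAE
Step 3: ZEEEEAEAEAEAEEAEEAEEAEEA
Step 4: ZEEEEAEAEAEAEEAEEAEEAEEAEAEEAEAEEAEAEEAEAE
Step 5: ZEEEEAEAEAEAEEAEEAEEAEEAEAEEAEAEEAEAEEAEAEEAEEAEAEEAEEAEAEEAEEAEAEEAEEA

Answer: ZEEEEAEAEAEAEEAEEAEEAEEAEAEEAEAEEAEAEEAEAEEAEEAEAEEAEEAEAEEAEEAEAEEAEEA


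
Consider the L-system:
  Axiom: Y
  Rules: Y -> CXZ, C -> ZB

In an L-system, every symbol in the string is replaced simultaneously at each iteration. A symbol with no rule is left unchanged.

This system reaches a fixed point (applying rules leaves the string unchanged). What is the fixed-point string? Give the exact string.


Step 0: Y
Step 1: CXZ
Step 2: ZBXZ
Step 3: ZBXZ  (unchanged — fixed point at step 2)

Answer: ZBXZ


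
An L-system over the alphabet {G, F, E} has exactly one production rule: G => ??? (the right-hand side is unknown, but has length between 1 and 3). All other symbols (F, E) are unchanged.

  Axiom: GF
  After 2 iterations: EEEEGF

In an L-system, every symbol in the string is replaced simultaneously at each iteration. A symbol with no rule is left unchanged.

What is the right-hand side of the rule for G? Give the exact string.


Trying G => EEG:
  Step 0: GF
  Step 1: EEGF
  Step 2: EEEEGF
Matches the given result.

Answer: EEG


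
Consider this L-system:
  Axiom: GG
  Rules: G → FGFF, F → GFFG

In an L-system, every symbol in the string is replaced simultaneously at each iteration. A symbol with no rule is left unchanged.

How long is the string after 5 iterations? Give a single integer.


Answer: 2048

Derivation:
Step 0: length = 2
Step 1: length = 8
Step 2: length = 32
Step 3: length = 128
Step 4: length = 512
Step 5: length = 2048


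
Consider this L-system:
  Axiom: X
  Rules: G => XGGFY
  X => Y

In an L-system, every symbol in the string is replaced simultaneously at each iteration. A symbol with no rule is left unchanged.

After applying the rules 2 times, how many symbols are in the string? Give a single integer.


Step 0: length = 1
Step 1: length = 1
Step 2: length = 1

Answer: 1


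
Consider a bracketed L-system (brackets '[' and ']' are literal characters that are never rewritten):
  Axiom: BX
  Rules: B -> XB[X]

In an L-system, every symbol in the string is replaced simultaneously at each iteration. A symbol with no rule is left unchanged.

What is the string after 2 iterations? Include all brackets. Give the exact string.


Answer: XXB[X][X]X

Derivation:
Step 0: BX
Step 1: XB[X]X
Step 2: XXB[X][X]X


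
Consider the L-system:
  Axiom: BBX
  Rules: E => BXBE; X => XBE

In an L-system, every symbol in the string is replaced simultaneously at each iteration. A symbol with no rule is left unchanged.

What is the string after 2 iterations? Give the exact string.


Step 0: BBX
Step 1: BBXBE
Step 2: BBXBEBBXBE

Answer: BBXBEBBXBE


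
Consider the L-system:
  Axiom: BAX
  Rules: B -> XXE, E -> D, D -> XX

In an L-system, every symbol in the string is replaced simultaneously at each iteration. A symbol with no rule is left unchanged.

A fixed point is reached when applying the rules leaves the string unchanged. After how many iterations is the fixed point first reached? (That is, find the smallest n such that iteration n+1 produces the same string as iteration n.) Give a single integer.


Answer: 3

Derivation:
Step 0: BAX
Step 1: XXEAX
Step 2: XXDAX
Step 3: XXXXAX
Step 4: XXXXAX  (unchanged — fixed point at step 3)


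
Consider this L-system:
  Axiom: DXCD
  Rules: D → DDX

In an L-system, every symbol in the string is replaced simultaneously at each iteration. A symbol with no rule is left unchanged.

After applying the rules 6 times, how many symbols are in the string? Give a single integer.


Answer: 256

Derivation:
Step 0: length = 4
Step 1: length = 8
Step 2: length = 16
Step 3: length = 32
Step 4: length = 64
Step 5: length = 128
Step 6: length = 256


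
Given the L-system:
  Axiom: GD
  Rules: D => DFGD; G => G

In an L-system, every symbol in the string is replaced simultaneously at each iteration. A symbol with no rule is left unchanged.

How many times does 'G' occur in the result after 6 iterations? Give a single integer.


Answer: 64

Derivation:
Step 0: GD  (1 'G')
Step 1: GDFGD  (2 'G')
Step 2: GDFGDFGDFGD  (4 'G')
Step 3: GDFGDFGDFGDFGDFGDFGDFGD  (8 'G')
Step 4: GDFGDFGDFGDFGDFGDFGDFGDFGDFGDFGDFGDFGDFGDFGDFGD  (16 'G')
Step 5: GDFGDFGDFGDFGDFGDFGDFGDFGDFGDFGDFGDFGDFGDFGDFGDFGDFGDFGDFGDFGDFGDFGDFGDFGDFGDFGDFGDFGDFGDFGDFGD  (32 'G')
Step 6: GDFGDFGDFGDFGDFGDFGDFGDFGDFGDFGDFGDFGDFGDFGDFGDFGDFGDFGDFGDFGDFGDFGDFGDFGDFGDFGDFGDFGDFGDFGDFGDFGDFGDFGDFGDFGDFGDFGDFGDFGDFGDFGDFGDFGDFGDFGDFGDFGDFGDFGDFGDFGDFGDFGDFGDFGDFGDFGDFGDFGDFGDFGDFGD  (64 'G')


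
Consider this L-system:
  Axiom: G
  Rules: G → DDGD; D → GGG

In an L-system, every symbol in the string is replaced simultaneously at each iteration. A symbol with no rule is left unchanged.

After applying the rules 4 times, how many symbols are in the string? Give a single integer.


Answer: 166

Derivation:
Step 0: length = 1
Step 1: length = 4
Step 2: length = 13
Step 3: length = 49
Step 4: length = 166


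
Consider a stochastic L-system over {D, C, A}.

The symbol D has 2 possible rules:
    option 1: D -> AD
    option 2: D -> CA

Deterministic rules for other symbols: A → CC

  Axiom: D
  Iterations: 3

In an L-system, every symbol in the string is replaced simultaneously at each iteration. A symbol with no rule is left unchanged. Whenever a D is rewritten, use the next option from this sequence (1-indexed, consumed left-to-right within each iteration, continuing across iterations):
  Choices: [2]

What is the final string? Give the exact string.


Answer: CCC

Derivation:
Step 0: D
Step 1: CA  (used choices [2])
Step 2: CCC  (used choices [])
Step 3: CCC  (used choices [])


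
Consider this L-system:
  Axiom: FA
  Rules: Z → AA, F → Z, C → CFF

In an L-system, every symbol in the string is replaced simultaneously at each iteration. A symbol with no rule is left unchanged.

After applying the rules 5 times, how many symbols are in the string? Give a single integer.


Step 0: length = 2
Step 1: length = 2
Step 2: length = 3
Step 3: length = 3
Step 4: length = 3
Step 5: length = 3

Answer: 3


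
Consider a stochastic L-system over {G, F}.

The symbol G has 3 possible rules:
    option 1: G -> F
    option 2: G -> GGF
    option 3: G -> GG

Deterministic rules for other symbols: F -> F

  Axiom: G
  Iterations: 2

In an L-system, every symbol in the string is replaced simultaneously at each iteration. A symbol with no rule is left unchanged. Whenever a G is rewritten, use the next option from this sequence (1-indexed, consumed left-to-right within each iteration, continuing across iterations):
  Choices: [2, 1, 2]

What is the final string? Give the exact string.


Answer: FGGFF

Derivation:
Step 0: G
Step 1: GGF  (used choices [2])
Step 2: FGGFF  (used choices [1, 2])


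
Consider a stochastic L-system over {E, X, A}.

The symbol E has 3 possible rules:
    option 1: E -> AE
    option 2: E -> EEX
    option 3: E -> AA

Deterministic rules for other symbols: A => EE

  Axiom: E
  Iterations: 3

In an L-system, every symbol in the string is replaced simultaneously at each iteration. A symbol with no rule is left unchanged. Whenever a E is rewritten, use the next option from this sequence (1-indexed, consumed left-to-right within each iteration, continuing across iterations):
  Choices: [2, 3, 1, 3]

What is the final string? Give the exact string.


Step 0: E
Step 1: EEX  (used choices [2])
Step 2: AAAEX  (used choices [3, 1])
Step 3: EEEEEEAAX  (used choices [3])

Answer: EEEEEEAAX


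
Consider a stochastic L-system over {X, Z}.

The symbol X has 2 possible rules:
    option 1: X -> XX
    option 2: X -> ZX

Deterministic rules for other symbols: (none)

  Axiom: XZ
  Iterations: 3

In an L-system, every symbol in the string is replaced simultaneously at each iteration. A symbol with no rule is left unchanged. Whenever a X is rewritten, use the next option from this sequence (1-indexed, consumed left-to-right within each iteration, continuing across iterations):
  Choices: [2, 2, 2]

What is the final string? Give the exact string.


Answer: ZZZXZ

Derivation:
Step 0: XZ
Step 1: ZXZ  (used choices [2])
Step 2: ZZXZ  (used choices [2])
Step 3: ZZZXZ  (used choices [2])


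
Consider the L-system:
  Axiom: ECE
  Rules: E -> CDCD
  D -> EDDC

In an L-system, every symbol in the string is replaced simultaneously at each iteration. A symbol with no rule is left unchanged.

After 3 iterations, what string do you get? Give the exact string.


Answer: CCDCDEDDCEDDCCCCDCDEDDCEDDCCCCCDCDEDDCEDDCCCCDCDEDDCEDDCC

Derivation:
Step 0: ECE
Step 1: CDCDCCDCD
Step 2: CEDDCCEDDCCCEDDCCEDDC
Step 3: CCDCDEDDCEDDCCCCDCDEDDCEDDCCCCCDCDEDDCEDDCCCCDCDEDDCEDDCC


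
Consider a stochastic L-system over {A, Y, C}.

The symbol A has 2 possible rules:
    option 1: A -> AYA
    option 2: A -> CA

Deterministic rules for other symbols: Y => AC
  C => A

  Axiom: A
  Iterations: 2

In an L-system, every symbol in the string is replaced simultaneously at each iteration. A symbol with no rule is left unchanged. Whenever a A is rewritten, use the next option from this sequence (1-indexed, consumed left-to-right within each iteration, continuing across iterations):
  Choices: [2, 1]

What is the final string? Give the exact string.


Answer: AAYA

Derivation:
Step 0: A
Step 1: CA  (used choices [2])
Step 2: AAYA  (used choices [1])


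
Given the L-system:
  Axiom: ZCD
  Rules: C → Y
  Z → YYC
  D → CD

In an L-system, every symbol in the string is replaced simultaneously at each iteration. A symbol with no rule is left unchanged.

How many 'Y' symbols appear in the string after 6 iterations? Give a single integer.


Step 0: ZCD  (0 'Y')
Step 1: YYCYCD  (3 'Y')
Step 2: YYYYYCD  (5 'Y')
Step 3: YYYYYYCD  (6 'Y')
Step 4: YYYYYYYCD  (7 'Y')
Step 5: YYYYYYYYCD  (8 'Y')
Step 6: YYYYYYYYYCD  (9 'Y')

Answer: 9


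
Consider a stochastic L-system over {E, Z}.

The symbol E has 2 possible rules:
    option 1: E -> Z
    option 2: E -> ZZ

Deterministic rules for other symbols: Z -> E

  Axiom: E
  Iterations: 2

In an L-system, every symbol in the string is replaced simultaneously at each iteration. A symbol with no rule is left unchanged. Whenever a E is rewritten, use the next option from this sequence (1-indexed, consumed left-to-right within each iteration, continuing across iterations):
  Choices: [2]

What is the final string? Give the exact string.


Step 0: E
Step 1: ZZ  (used choices [2])
Step 2: EE  (used choices [])

Answer: EE


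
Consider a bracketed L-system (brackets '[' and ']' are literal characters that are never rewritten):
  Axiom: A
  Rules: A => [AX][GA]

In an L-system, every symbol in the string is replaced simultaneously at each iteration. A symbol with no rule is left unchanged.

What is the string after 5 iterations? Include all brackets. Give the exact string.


Step 0: A
Step 1: [AX][GA]
Step 2: [[AX][GA]X][G[AX][GA]]
Step 3: [[[AX][GA]X][G[AX][GA]]X][G[[AX][GA]X][G[AX][GA]]]
Step 4: [[[[AX][GA]X][G[AX][GA]]X][G[[AX][GA]X][G[AX][GA]]]X][G[[[AX][GA]X][G[AX][GA]]X][G[[AX][GA]X][G[AX][GA]]]]
Step 5: [[[[[AX][GA]X][G[AX][GA]]X][G[[AX][GA]X][G[AX][GA]]]X][G[[[AX][GA]X][G[AX][GA]]X][G[[AX][GA]X][G[AX][GA]]]]X][G[[[[AX][GA]X][G[AX][GA]]X][G[[AX][GA]X][G[AX][GA]]]X][G[[[AX][GA]X][G[AX][GA]]X][G[[AX][GA]X][G[AX][GA]]]]]

Answer: [[[[[AX][GA]X][G[AX][GA]]X][G[[AX][GA]X][G[AX][GA]]]X][G[[[AX][GA]X][G[AX][GA]]X][G[[AX][GA]X][G[AX][GA]]]]X][G[[[[AX][GA]X][G[AX][GA]]X][G[[AX][GA]X][G[AX][GA]]]X][G[[[AX][GA]X][G[AX][GA]]X][G[[AX][GA]X][G[AX][GA]]]]]


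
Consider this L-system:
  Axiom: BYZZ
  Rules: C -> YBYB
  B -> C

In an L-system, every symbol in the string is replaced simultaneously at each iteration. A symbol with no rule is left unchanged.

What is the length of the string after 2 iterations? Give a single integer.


Step 0: length = 4
Step 1: length = 4
Step 2: length = 7

Answer: 7


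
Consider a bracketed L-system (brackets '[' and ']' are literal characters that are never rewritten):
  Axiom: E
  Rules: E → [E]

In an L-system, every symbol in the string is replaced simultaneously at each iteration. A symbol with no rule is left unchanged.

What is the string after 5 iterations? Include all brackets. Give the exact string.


Step 0: E
Step 1: [E]
Step 2: [[E]]
Step 3: [[[E]]]
Step 4: [[[[E]]]]
Step 5: [[[[[E]]]]]

Answer: [[[[[E]]]]]


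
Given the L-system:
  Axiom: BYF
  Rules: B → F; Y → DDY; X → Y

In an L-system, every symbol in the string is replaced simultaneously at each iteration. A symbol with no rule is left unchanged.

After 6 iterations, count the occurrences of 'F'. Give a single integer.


Step 0: BYF  (1 'F')
Step 1: FDDYF  (2 'F')
Step 2: FDDDDYF  (2 'F')
Step 3: FDDDDDDYF  (2 'F')
Step 4: FDDDDDDDDYF  (2 'F')
Step 5: FDDDDDDDDDDYF  (2 'F')
Step 6: FDDDDDDDDDDDDYF  (2 'F')

Answer: 2
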